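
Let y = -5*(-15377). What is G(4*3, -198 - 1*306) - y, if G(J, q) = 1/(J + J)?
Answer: -1845239/24 ≈ -76885.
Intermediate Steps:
y = 76885
G(J, q) = 1/(2*J)
G(4*3, -198 - 1*306) - y = 1/(2*((4*3))) - 1*76885 = (½)/12 - 76885 = (½)*(1/12) - 76885 = 1/24 - 76885 = -1845239/24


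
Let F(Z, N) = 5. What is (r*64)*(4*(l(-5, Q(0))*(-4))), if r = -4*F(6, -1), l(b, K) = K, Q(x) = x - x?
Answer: 0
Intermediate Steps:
Q(x) = 0
r = -20 (r = -4*5 = -20)
(r*64)*(4*(l(-5, Q(0))*(-4))) = (-20*64)*(4*(0*(-4))) = -5120*0 = -1280*0 = 0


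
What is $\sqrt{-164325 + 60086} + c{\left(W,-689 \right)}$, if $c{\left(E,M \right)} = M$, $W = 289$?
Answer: $-689 + i \sqrt{104239} \approx -689.0 + 322.86 i$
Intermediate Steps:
$\sqrt{-164325 + 60086} + c{\left(W,-689 \right)} = \sqrt{-164325 + 60086} - 689 = \sqrt{-104239} - 689 = i \sqrt{104239} - 689 = -689 + i \sqrt{104239}$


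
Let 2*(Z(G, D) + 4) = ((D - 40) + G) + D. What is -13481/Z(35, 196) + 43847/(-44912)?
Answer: -1227535357/17021648 ≈ -72.116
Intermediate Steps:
Z(G, D) = -24 + D + G/2 (Z(G, D) = -4 + (((D - 40) + G) + D)/2 = -4 + (((-40 + D) + G) + D)/2 = -4 + ((-40 + D + G) + D)/2 = -4 + (-40 + G + 2*D)/2 = -4 + (-20 + D + G/2) = -24 + D + G/2)
-13481/Z(35, 196) + 43847/(-44912) = -13481/(-24 + 196 + (½)*35) + 43847/(-44912) = -13481/(-24 + 196 + 35/2) + 43847*(-1/44912) = -13481/379/2 - 43847/44912 = -13481*2/379 - 43847/44912 = -26962/379 - 43847/44912 = -1227535357/17021648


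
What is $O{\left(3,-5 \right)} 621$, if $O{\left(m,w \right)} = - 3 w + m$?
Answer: $11178$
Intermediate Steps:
$O{\left(m,w \right)} = m - 3 w$
$O{\left(3,-5 \right)} 621 = \left(3 - -15\right) 621 = \left(3 + 15\right) 621 = 18 \cdot 621 = 11178$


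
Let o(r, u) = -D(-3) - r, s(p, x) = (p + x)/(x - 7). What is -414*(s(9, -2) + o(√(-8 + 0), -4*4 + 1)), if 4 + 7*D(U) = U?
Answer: -92 + 828*I*√2 ≈ -92.0 + 1171.0*I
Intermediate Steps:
s(p, x) = (p + x)/(-7 + x)
D(U) = -4/7 + U/7
o(r, u) = 1 - r (o(r, u) = -(-4/7 + (⅐)*(-3)) - r = -(-4/7 - 3/7) - r = -1*(-1) - r = 1 - r)
-414*(s(9, -2) + o(√(-8 + 0), -4*4 + 1)) = -414*((9 - 2)/(-7 - 2) + (1 - √(-8 + 0))) = -414*(7/(-9) + (1 - √(-8))) = -414*(-⅑*7 + (1 - 2*I*√2)) = -414*(-7/9 + (1 - 2*I*√2)) = -414*(2/9 - 2*I*√2) = -92 + 828*I*√2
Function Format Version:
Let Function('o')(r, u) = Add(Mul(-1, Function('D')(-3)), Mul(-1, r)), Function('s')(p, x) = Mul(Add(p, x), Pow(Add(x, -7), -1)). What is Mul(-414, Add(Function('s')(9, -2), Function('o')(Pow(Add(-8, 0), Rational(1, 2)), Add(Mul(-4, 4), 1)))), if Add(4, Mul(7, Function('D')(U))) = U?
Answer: Add(-92, Mul(828, I, Pow(2, Rational(1, 2)))) ≈ Add(-92.000, Mul(1171.0, I))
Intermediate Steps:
Function('s')(p, x) = Mul(Pow(Add(-7, x), -1), Add(p, x)) (Function('s')(p, x) = Mul(Add(p, x), Pow(Add(-7, x), -1)) = Mul(Pow(Add(-7, x), -1), Add(p, x)))
Function('D')(U) = Add(Rational(-4, 7), Mul(Rational(1, 7), U))
Function('o')(r, u) = Add(1, Mul(-1, r)) (Function('o')(r, u) = Add(Mul(-1, Add(Rational(-4, 7), Mul(Rational(1, 7), -3))), Mul(-1, r)) = Add(Mul(-1, Add(Rational(-4, 7), Rational(-3, 7))), Mul(-1, r)) = Add(Mul(-1, -1), Mul(-1, r)) = Add(1, Mul(-1, r)))
Mul(-414, Add(Function('s')(9, -2), Function('o')(Pow(Add(-8, 0), Rational(1, 2)), Add(Mul(-4, 4), 1)))) = Mul(-414, Add(Mul(Pow(Add(-7, -2), -1), Add(9, -2)), Add(1, Mul(-1, Pow(Add(-8, 0), Rational(1, 2)))))) = Mul(-414, Add(Mul(Pow(-9, -1), 7), Add(1, Mul(-1, Pow(-8, Rational(1, 2)))))) = Mul(-414, Add(Mul(Rational(-1, 9), 7), Add(1, Mul(-1, Mul(2, I, Pow(2, Rational(1, 2))))))) = Mul(-414, Add(Rational(-7, 9), Add(1, Mul(-2, I, Pow(2, Rational(1, 2)))))) = Mul(-414, Add(Rational(2, 9), Mul(-2, I, Pow(2, Rational(1, 2))))) = Add(-92, Mul(828, I, Pow(2, Rational(1, 2))))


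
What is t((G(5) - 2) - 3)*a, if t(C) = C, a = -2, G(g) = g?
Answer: 0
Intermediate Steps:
t((G(5) - 2) - 3)*a = ((5 - 2) - 3)*(-2) = (3 - 3)*(-2) = 0*(-2) = 0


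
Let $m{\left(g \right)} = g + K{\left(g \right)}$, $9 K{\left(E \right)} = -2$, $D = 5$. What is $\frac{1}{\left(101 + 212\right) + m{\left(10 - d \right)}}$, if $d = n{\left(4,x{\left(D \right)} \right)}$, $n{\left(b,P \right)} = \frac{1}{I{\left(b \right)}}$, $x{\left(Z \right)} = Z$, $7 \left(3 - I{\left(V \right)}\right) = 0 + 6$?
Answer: $\frac{45}{14504} \approx 0.0031026$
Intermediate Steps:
$I{\left(V \right)} = \frac{15}{7}$ ($I{\left(V \right)} = 3 - \frac{0 + 6}{7} = 3 - \frac{6}{7} = \frac{15}{7}$)
$K{\left(E \right)} = - \frac{2}{9}$ ($K{\left(E \right)} = \frac{1}{9} \left(-2\right) = - \frac{2}{9}$)
$n{\left(b,P \right)} = \frac{7}{15}$ ($n{\left(b,P \right)} = \frac{1}{\frac{15}{7}} = \frac{7}{15}$)
$d = \frac{7}{15} \approx 0.46667$
$m{\left(g \right)} = - \frac{2}{9} + g$ ($m{\left(g \right)} = g - \frac{2}{9} = - \frac{2}{9} + g$)
$\frac{1}{\left(101 + 212\right) + m{\left(10 - d \right)}} = \frac{1}{\left(101 + 212\right) + \left(- \frac{2}{9} + \left(10 - \frac{7}{15}\right)\right)} = \frac{1}{313 + \left(- \frac{2}{9} + \left(10 - \frac{7}{15}\right)\right)} = \frac{1}{313 + \left(- \frac{2}{9} + \frac{143}{15}\right)} = \frac{1}{313 + \frac{419}{45}} = \frac{1}{\frac{14504}{45}} = \frac{45}{14504}$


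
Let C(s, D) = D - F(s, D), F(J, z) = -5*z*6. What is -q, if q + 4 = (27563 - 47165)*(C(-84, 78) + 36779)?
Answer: 768339598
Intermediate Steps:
F(J, z) = -30*z
C(s, D) = 31*D (C(s, D) = D - (-30)*D = D + 30*D = 31*D)
q = -768339598 (q = -4 + (27563 - 47165)*(31*78 + 36779) = -4 - 19602*(2418 + 36779) = -4 - 19602*39197 = -4 - 768339594 = -768339598)
-q = -1*(-768339598) = 768339598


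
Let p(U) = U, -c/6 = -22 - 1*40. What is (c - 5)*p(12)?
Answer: 4404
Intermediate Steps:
c = 372 (c = -6*(-22 - 1*40) = -6*(-22 - 40) = -6*(-62) = 372)
(c - 5)*p(12) = (372 - 5)*12 = 367*12 = 4404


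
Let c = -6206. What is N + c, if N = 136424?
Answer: 130218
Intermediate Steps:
N + c = 136424 - 6206 = 130218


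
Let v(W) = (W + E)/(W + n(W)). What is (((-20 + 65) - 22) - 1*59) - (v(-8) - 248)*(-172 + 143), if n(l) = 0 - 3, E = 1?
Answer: -79305/11 ≈ -7209.5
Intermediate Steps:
n(l) = -3
v(W) = (1 + W)/(-3 + W) (v(W) = (W + 1)/(W - 3) = (1 + W)/(-3 + W))
(((-20 + 65) - 22) - 1*59) - (v(-8) - 248)*(-172 + 143) = (((-20 + 65) - 22) - 1*59) - ((1 - 8)/(-3 - 8) - 248)*(-172 + 143) = ((45 - 22) - 59) - (-7/(-11) - 248)*(-29) = (23 - 59) - (-1/11*(-7) - 248)*(-29) = -36 - (7/11 - 248)*(-29) = -36 - (-2721)*(-29)/11 = -36 - 1*78909/11 = -36 - 78909/11 = -79305/11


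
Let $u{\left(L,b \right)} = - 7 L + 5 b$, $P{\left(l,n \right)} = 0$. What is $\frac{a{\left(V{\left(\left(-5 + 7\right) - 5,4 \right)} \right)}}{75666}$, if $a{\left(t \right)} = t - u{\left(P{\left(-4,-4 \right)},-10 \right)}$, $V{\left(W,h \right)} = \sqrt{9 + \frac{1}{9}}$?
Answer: $\frac{25}{37833} + \frac{\sqrt{82}}{226998} \approx 0.00070069$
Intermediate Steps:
$V{\left(W,h \right)} = \frac{\sqrt{82}}{3}$ ($V{\left(W,h \right)} = \sqrt{9 + \frac{1}{9}} = \sqrt{\frac{82}{9}} = \frac{\sqrt{82}}{3}$)
$a{\left(t \right)} = 50 + t$ ($a{\left(t \right)} = t - \left(\left(-7\right) 0 + 5 \left(-10\right)\right) = t - \left(0 - 50\right) = t - -50 = t + 50 = 50 + t$)
$\frac{a{\left(V{\left(\left(-5 + 7\right) - 5,4 \right)} \right)}}{75666} = \frac{50 + \frac{\sqrt{82}}{3}}{75666} = \left(50 + \frac{\sqrt{82}}{3}\right) \frac{1}{75666} = \frac{25}{37833} + \frac{\sqrt{82}}{226998}$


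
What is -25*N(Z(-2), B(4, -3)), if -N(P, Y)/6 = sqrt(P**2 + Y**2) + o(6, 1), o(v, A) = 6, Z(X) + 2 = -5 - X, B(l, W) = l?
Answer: 900 + 150*sqrt(41) ≈ 1860.5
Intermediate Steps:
Z(X) = -7 - X (Z(X) = -2 + (-5 - X) = -7 - X)
N(P, Y) = -36 - 6*sqrt(P**2 + Y**2) (N(P, Y) = -6*(sqrt(P**2 + Y**2) + 6) = -6*(6 + sqrt(P**2 + Y**2)) = -36 - 6*sqrt(P**2 + Y**2))
-25*N(Z(-2), B(4, -3)) = -25*(-36 - 6*sqrt((-7 - 1*(-2))**2 + 4**2)) = -25*(-36 - 6*sqrt((-7 + 2)**2 + 16)) = -25*(-36 - 6*sqrt((-5)**2 + 16)) = -25*(-36 - 6*sqrt(25 + 16)) = -25*(-36 - 6*sqrt(41)) = 900 + 150*sqrt(41)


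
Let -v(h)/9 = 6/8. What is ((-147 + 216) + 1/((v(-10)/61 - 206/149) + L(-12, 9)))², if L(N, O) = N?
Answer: 1143265883206225/240648132481 ≈ 4750.8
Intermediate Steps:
v(h) = -27/4 (v(h) = -54/8 = -9*¾ = -27/4)
((-147 + 216) + 1/((v(-10)/61 - 206/149) + L(-12, 9)))² = ((-147 + 216) + 1/((-27/4/61 - 206/149) - 12))² = (69 + 1/((-27/4*1/61 - 206*1/149) - 12))² = (69 + 1/((-27/244 - 206/149) - 12))² = (69 + 1/(-54287/36356 - 12))² = (69 + 1/(-490559/36356))² = (69 - 36356/490559)² = (33812215/490559)² = 1143265883206225/240648132481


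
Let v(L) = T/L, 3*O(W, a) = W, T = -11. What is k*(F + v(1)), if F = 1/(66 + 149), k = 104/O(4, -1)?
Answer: -184392/215 ≈ -857.64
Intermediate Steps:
O(W, a) = W/3
k = 78 (k = 104/(((⅓)*4)) = 104/(4/3) = 104*(¾) = 78)
v(L) = -11/L
F = 1/215 ≈ 0.0046512
k*(F + v(1)) = 78*(1/215 - 11/1) = 78*(1/215 - 11*1) = 78*(1/215 - 11) = 78*(-2364/215) = -184392/215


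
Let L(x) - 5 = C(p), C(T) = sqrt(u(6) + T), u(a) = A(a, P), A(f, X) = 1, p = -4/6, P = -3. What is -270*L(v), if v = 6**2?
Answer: -1350 - 90*sqrt(3) ≈ -1505.9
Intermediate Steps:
p = -2/3 (p = -4*1/6 = -2/3 ≈ -0.66667)
u(a) = 1
v = 36
C(T) = sqrt(1 + T)
L(x) = 5 + sqrt(3)/3 (L(x) = 5 + sqrt(1 - 2/3) = 5 + sqrt(1/3) = 5 + sqrt(3)/3)
-270*L(v) = -270*(5 + sqrt(3)/3) = -1350 - 90*sqrt(3)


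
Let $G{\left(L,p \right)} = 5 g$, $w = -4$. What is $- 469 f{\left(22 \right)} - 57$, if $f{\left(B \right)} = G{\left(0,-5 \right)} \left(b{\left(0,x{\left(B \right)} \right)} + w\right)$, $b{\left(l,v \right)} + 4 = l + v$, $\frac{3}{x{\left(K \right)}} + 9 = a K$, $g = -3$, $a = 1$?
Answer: $- \frac{711276}{13} \approx -54714.0$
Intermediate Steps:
$x{\left(K \right)} = \frac{3}{-9 + K}$ ($x{\left(K \right)} = \frac{3}{-9 + 1 K} = \frac{3}{-9 + K}$)
$b{\left(l,v \right)} = -4 + l + v$ ($b{\left(l,v \right)} = -4 + \left(l + v\right) = -4 + l + v$)
$G{\left(L,p \right)} = -15$ ($G{\left(L,p \right)} = 5 \left(-3\right) = -15$)
$f{\left(B \right)} = 120 - \frac{45}{-9 + B}$ ($f{\left(B \right)} = - 15 \left(\left(-4 + 0 + \frac{3}{-9 + B}\right) - 4\right) = - 15 \left(\left(-4 + \frac{3}{-9 + B}\right) - 4\right) = - 15 \left(-8 + \frac{3}{-9 + B}\right) = 120 - \frac{45}{-9 + B}$)
$- 469 f{\left(22 \right)} - 57 = - 469 \frac{15 \left(-75 + 8 \cdot 22\right)}{-9 + 22} - 57 = - 469 \frac{15 \left(-75 + 176\right)}{13} - 57 = - 469 \cdot 15 \cdot \frac{1}{13} \cdot 101 - 57 = \left(-469\right) \frac{1515}{13} - 57 = - \frac{710535}{13} - 57 = - \frac{711276}{13}$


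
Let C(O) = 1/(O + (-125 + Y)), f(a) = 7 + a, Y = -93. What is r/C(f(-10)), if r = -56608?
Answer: 12510368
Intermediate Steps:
C(O) = 1/(-218 + O) (C(O) = 1/(O + (-125 - 93)) = 1/(O - 218) = 1/(-218 + O))
r/C(f(-10)) = -56608/(1/(-218 + (7 - 10))) = -56608/(1/(-218 - 3)) = -56608/(1/(-221)) = -56608/(-1/221) = -56608*(-221) = 12510368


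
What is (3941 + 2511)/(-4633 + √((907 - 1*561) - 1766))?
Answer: -29892116/21466109 - 12904*I*√355/21466109 ≈ -1.3925 - 0.011326*I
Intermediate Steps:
(3941 + 2511)/(-4633 + √((907 - 1*561) - 1766)) = 6452/(-4633 + √((907 - 561) - 1766)) = 6452/(-4633 + √(346 - 1766)) = 6452/(-4633 + √(-1420)) = 6452/(-4633 + 2*I*√355)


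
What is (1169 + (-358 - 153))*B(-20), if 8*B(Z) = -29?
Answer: -9541/4 ≈ -2385.3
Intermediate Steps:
B(Z) = -29/8 (B(Z) = (⅛)*(-29) = -29/8)
(1169 + (-358 - 153))*B(-20) = (1169 + (-358 - 153))*(-29/8) = (1169 - 511)*(-29/8) = 658*(-29/8) = -9541/4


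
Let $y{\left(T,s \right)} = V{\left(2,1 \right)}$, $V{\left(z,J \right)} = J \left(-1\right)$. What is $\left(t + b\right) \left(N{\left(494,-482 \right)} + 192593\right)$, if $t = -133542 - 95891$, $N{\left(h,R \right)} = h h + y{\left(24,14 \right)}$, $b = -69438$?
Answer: $-130495446988$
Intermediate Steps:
$V{\left(z,J \right)} = - J$
$y{\left(T,s \right)} = -1$ ($y{\left(T,s \right)} = \left(-1\right) 1 = -1$)
$N{\left(h,R \right)} = -1 + h^{2}$ ($N{\left(h,R \right)} = h h - 1 = h^{2} - 1 = -1 + h^{2}$)
$t = -229433$ ($t = -133542 - 95891 = -229433$)
$\left(t + b\right) \left(N{\left(494,-482 \right)} + 192593\right) = \left(-229433 - 69438\right) \left(\left(-1 + 494^{2}\right) + 192593\right) = - 298871 \left(\left(-1 + 244036\right) + 192593\right) = - 298871 \left(244035 + 192593\right) = \left(-298871\right) 436628 = -130495446988$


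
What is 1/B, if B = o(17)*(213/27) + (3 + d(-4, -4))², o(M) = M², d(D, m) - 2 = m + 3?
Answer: 9/20663 ≈ 0.00043556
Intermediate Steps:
d(D, m) = 5 + m (d(D, m) = 2 + (m + 3) = 2 + (3 + m) = 5 + m)
B = 20663/9 (B = 17²*(213/27) + (3 + (5 - 4))² = 289*(213*(1/27)) + (3 + 1)² = 289*(71/9) + 4² = 20519/9 + 16 = 20663/9 ≈ 2295.9)
1/B = 1/(20663/9) = 9/20663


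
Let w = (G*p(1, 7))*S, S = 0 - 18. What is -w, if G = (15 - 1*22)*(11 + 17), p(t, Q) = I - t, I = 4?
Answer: -10584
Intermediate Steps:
p(t, Q) = 4 - t
G = -196 (G = (15 - 22)*28 = -7*28 = -196)
S = -18
w = 10584 (w = -196*(4 - 1*1)*(-18) = -196*(4 - 1)*(-18) = -196*3*(-18) = -588*(-18) = 10584)
-w = -1*10584 = -10584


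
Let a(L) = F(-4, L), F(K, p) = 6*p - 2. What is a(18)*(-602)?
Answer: -63812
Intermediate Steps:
F(K, p) = -2 + 6*p
a(L) = -2 + 6*L
a(18)*(-602) = (-2 + 6*18)*(-602) = (-2 + 108)*(-602) = 106*(-602) = -63812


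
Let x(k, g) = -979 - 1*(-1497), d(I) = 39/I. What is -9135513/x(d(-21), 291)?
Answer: -9135513/518 ≈ -17636.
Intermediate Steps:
x(k, g) = 518 (x(k, g) = -979 + 1497 = 518)
-9135513/x(d(-21), 291) = -9135513/518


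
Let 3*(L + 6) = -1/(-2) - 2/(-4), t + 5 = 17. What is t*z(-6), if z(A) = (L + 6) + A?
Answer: -68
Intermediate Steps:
t = 12 (t = -5 + 17 = 12)
L = -17/3 (L = -6 + (-1/(-2) - 2/(-4))/3 = -6 + (-1*(-½) - 2*(-¼))/3 = -6 + (½ + ½)/3 = -6 + (⅓)*1 = -6 + ⅓ = -17/3 ≈ -5.6667)
z(A) = ⅓ + A (z(A) = (-17/3 + 6) + A = ⅓ + A)
t*z(-6) = 12*(⅓ - 6) = 12*(-17/3) = -68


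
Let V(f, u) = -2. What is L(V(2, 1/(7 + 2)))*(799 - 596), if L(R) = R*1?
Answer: -406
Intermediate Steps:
L(R) = R
L(V(2, 1/(7 + 2)))*(799 - 596) = -2*(799 - 596) = -2*203 = -406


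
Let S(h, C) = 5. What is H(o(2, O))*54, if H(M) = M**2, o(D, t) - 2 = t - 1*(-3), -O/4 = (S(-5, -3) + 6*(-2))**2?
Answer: 1969974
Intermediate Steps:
O = -196 (O = -4*(5 + 6*(-2))**2 = -4*(5 - 12)**2 = -4*(-7)**2 = -4*49 = -196)
o(D, t) = 5 + t (o(D, t) = 2 + (t - 1*(-3)) = 2 + (t + 3) = 2 + (3 + t) = 5 + t)
H(o(2, O))*54 = (5 - 196)**2*54 = (-191)**2*54 = 36481*54 = 1969974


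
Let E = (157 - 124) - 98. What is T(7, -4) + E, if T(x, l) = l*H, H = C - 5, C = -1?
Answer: -41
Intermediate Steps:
H = -6 (H = -1 - 5 = -6)
T(x, l) = -6*l (T(x, l) = l*(-6) = -6*l)
E = -65 (E = 33 - 98 = -65)
T(7, -4) + E = -6*(-4) - 65 = 24 - 65 = -41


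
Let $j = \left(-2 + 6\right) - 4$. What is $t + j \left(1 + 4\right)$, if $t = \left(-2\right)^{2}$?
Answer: $4$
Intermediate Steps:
$j = 0$ ($j = 4 - 4 = 0$)
$t = 4$
$t + j \left(1 + 4\right) = 4 + 0 \left(1 + 4\right) = 4 + 0 \cdot 5 = 4 + 0 = 4$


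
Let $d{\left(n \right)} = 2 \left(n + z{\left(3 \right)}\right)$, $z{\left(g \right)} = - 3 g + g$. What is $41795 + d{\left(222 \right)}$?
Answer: $42227$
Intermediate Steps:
$z{\left(g \right)} = - 2 g$
$d{\left(n \right)} = -12 + 2 n$ ($d{\left(n \right)} = 2 \left(n - 6\right) = 2 \left(-6 + n\right) = -12 + 2 n$)
$41795 + d{\left(222 \right)} = 41795 + \left(-12 + 2 \cdot 222\right) = 41795 + \left(-12 + 444\right) = 41795 + 432 = 42227$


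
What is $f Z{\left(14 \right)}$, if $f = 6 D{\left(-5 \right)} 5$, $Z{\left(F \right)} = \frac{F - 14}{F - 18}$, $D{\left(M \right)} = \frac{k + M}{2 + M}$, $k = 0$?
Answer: $0$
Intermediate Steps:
$D{\left(M \right)} = \frac{M}{2 + M}$ ($D{\left(M \right)} = \frac{0 + M}{2 + M} = \frac{M}{2 + M}$)
$Z{\left(F \right)} = \frac{-14 + F}{-18 + F}$
$f = 50$ ($f = 6 \left(- \frac{5}{2 - 5}\right) 5 = 6 \left(- \frac{5}{-3}\right) 5 = 6 \left(\left(-5\right) \left(- \frac{1}{3}\right)\right) 5 = 6 \cdot \frac{5}{3} \cdot 5 = 10 \cdot 5 = 50$)
$f Z{\left(14 \right)} = 50 \frac{-14 + 14}{-18 + 14} = 50 \frac{1}{-4} \cdot 0 = 50 \left(\left(- \frac{1}{4}\right) 0\right) = 50 \cdot 0 = 0$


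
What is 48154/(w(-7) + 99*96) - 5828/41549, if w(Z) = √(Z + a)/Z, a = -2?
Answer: 100660771686268/20432758519373 + 337078*I/1475324931 ≈ 4.9264 + 0.00022848*I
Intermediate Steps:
w(Z) = √(-2 + Z)/Z (w(Z) = √(Z - 2)/Z = √(-2 + Z)/Z)
48154/(w(-7) + 99*96) - 5828/41549 = 48154/(√(-2 - 7)/(-7) + 99*96) - 5828/41549 = 48154/(-3*I/7 + 9504) - 5828*1/41549 = 48154/(-3*I/7 + 9504) - 5828/41549 = 48154/(9504 - 3*I/7) - 5828/41549 = 48154*(49*(9504 + 3*I/7)/4425974793) - 5828/41549 = 2359546*(9504 + 3*I/7)/4425974793 - 5828/41549 = -5828/41549 + 2359546*(9504 + 3*I/7)/4425974793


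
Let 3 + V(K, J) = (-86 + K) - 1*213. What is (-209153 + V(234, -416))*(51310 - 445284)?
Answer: 82427634254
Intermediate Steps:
V(K, J) = -302 + K (V(K, J) = -3 + ((-86 + K) - 1*213) = -3 + ((-86 + K) - 213) = -3 + (-299 + K) = -302 + K)
(-209153 + V(234, -416))*(51310 - 445284) = (-209153 + (-302 + 234))*(51310 - 445284) = (-209153 - 68)*(-393974) = -209221*(-393974) = 82427634254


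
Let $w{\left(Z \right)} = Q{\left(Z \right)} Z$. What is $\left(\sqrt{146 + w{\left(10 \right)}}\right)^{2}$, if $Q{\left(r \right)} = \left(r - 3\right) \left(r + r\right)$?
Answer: $1546$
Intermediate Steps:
$Q{\left(r \right)} = 2 r \left(-3 + r\right)$ ($Q{\left(r \right)} = \left(-3 + r\right) 2 r = 2 r \left(-3 + r\right)$)
$w{\left(Z \right)} = 2 Z^{2} \left(-3 + Z\right)$ ($w{\left(Z \right)} = 2 Z \left(-3 + Z\right) Z = 2 Z^{2} \left(-3 + Z\right)$)
$\left(\sqrt{146 + w{\left(10 \right)}}\right)^{2} = \left(\sqrt{146 + 2 \cdot 10^{2} \left(-3 + 10\right)}\right)^{2} = \left(\sqrt{146 + 2 \cdot 100 \cdot 7}\right)^{2} = \left(\sqrt{146 + 1400}\right)^{2} = \left(\sqrt{1546}\right)^{2} = 1546$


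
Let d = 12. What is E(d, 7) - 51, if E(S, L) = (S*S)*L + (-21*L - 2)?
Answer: 808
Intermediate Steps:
E(S, L) = -2 - 21*L + L*S² (E(S, L) = S²*L + (-2 - 21*L) = L*S² + (-2 - 21*L) = -2 - 21*L + L*S²)
E(d, 7) - 51 = (-2 - 21*7 + 7*12²) - 51 = (-2 - 147 + 7*144) - 51 = (-2 - 147 + 1008) - 51 = 859 - 51 = 808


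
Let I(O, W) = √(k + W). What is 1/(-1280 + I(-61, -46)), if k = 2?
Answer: -320/409611 - I*√11/819222 ≈ -0.00078123 - 4.0485e-6*I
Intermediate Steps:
I(O, W) = √(2 + W)
1/(-1280 + I(-61, -46)) = 1/(-1280 + √(2 - 46)) = 1/(-1280 + √(-44)) = 1/(-1280 + 2*I*√11)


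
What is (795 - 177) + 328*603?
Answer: 198402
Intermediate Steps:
(795 - 177) + 328*603 = 618 + 197784 = 198402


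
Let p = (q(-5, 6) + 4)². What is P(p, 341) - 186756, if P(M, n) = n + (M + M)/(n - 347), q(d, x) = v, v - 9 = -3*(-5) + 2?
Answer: -186715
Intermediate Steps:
v = 26 (v = 9 + (-3*(-5) + 2) = 9 + (15 + 2) = 9 + 17 = 26)
q(d, x) = 26
p = 900 (p = (26 + 4)² = 30² = 900)
P(M, n) = n + 2*M/(-347 + n) (P(M, n) = n + (2*M)/(-347 + n) = n + 2*M/(-347 + n))
P(p, 341) - 186756 = (341² - 347*341 + 2*900)/(-347 + 341) - 186756 = (116281 - 118327 + 1800)/(-6) - 186756 = -⅙*(-246) - 186756 = 41 - 186756 = -186715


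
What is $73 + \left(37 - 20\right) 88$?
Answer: $1569$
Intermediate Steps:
$73 + \left(37 - 20\right) 88 = 73 + 17 \cdot 88 = 73 + 1496 = 1569$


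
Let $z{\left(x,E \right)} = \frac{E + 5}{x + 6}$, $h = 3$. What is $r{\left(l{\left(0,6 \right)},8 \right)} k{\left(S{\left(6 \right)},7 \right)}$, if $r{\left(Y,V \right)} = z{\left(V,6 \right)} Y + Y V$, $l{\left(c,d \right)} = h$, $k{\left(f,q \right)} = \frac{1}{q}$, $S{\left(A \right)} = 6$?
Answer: $\frac{369}{98} \approx 3.7653$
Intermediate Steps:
$l{\left(c,d \right)} = 3$
$z{\left(x,E \right)} = \frac{5 + E}{6 + x}$
$r{\left(Y,V \right)} = V Y + \frac{11 Y}{6 + V}$ ($r{\left(Y,V \right)} = \frac{5 + 6}{6 + V} Y + Y V = \frac{1}{6 + V} 11 Y + V Y = \frac{11}{6 + V} Y + V Y = \frac{11 Y}{6 + V} + V Y = V Y + \frac{11 Y}{6 + V}$)
$r{\left(l{\left(0,6 \right)},8 \right)} k{\left(S{\left(6 \right)},7 \right)} = \frac{3 \frac{1}{6 + 8} \left(11 + 8 \left(6 + 8\right)\right)}{7} = \frac{3 \left(11 + 8 \cdot 14\right)}{14} \cdot \frac{1}{7} = 3 \cdot \frac{1}{14} \left(11 + 112\right) \frac{1}{7} = 3 \cdot \frac{1}{14} \cdot 123 \cdot \frac{1}{7} = \frac{369}{14} \cdot \frac{1}{7} = \frac{369}{98}$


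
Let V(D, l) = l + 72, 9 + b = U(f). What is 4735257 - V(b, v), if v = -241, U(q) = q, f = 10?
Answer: 4735426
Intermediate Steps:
b = 1 (b = -9 + 10 = 1)
V(D, l) = 72 + l
4735257 - V(b, v) = 4735257 - (72 - 241) = 4735257 - 1*(-169) = 4735257 + 169 = 4735426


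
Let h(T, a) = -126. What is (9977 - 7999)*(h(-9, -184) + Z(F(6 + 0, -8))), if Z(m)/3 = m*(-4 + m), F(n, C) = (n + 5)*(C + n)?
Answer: 3145020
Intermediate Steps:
F(n, C) = (5 + n)*(C + n)
Z(m) = 3*m*(-4 + m) (Z(m) = 3*(m*(-4 + m)) = 3*m*(-4 + m))
(9977 - 7999)*(h(-9, -184) + Z(F(6 + 0, -8))) = (9977 - 7999)*(-126 + 3*((6 + 0)**2 + 5*(-8) + 5*(6 + 0) - 8*(6 + 0))*(-4 + ((6 + 0)**2 + 5*(-8) + 5*(6 + 0) - 8*(6 + 0)))) = 1978*(-126 + 3*(6**2 - 40 + 5*6 - 8*6)*(-4 + (6**2 - 40 + 5*6 - 8*6))) = 1978*(-126 + 3*(36 - 40 + 30 - 48)*(-4 + (36 - 40 + 30 - 48))) = 1978*(-126 + 3*(-22)*(-4 - 22)) = 1978*(-126 + 3*(-22)*(-26)) = 1978*(-126 + 1716) = 1978*1590 = 3145020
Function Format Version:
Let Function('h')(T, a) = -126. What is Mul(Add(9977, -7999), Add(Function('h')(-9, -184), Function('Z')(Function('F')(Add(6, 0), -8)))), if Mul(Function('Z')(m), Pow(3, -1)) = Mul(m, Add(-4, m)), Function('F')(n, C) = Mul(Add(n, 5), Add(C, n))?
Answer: 3145020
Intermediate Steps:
Function('F')(n, C) = Mul(Add(5, n), Add(C, n))
Function('Z')(m) = Mul(3, m, Add(-4, m)) (Function('Z')(m) = Mul(3, Mul(m, Add(-4, m))) = Mul(3, m, Add(-4, m)))
Mul(Add(9977, -7999), Add(Function('h')(-9, -184), Function('Z')(Function('F')(Add(6, 0), -8)))) = Mul(Add(9977, -7999), Add(-126, Mul(3, Add(Pow(Add(6, 0), 2), Mul(5, -8), Mul(5, Add(6, 0)), Mul(-8, Add(6, 0))), Add(-4, Add(Pow(Add(6, 0), 2), Mul(5, -8), Mul(5, Add(6, 0)), Mul(-8, Add(6, 0))))))) = Mul(1978, Add(-126, Mul(3, Add(Pow(6, 2), -40, Mul(5, 6), Mul(-8, 6)), Add(-4, Add(Pow(6, 2), -40, Mul(5, 6), Mul(-8, 6)))))) = Mul(1978, Add(-126, Mul(3, Add(36, -40, 30, -48), Add(-4, Add(36, -40, 30, -48))))) = Mul(1978, Add(-126, Mul(3, -22, Add(-4, -22)))) = Mul(1978, Add(-126, Mul(3, -22, -26))) = Mul(1978, Add(-126, 1716)) = Mul(1978, 1590) = 3145020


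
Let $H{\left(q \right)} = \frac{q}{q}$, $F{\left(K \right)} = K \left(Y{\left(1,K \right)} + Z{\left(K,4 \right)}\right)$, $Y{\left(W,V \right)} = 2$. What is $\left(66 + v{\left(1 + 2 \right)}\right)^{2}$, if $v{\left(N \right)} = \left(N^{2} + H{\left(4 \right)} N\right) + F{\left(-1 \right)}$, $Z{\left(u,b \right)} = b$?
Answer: $5184$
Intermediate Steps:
$F{\left(K \right)} = 6 K$ ($F{\left(K \right)} = K \left(2 + 4\right) = K 6 = 6 K$)
$H{\left(q \right)} = 1$
$v{\left(N \right)} = -6 + N + N^{2}$ ($v{\left(N \right)} = \left(N^{2} + 1 N\right) + 6 \left(-1\right) = \left(N^{2} + N\right) - 6 = \left(N + N^{2}\right) - 6 = -6 + N + N^{2}$)
$\left(66 + v{\left(1 + 2 \right)}\right)^{2} = \left(66 + \left(-6 + \left(1 + 2\right) + \left(1 + 2\right)^{2}\right)\right)^{2} = \left(66 + \left(-6 + 3 + 3^{2}\right)\right)^{2} = \left(66 + \left(-6 + 3 + 9\right)\right)^{2} = \left(66 + 6\right)^{2} = 72^{2} = 5184$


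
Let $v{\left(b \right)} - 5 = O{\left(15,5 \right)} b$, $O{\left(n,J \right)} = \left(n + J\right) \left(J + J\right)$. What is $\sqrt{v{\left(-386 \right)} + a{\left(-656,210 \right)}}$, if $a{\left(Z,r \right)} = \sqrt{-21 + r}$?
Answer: $\sqrt{-77195 + 3 \sqrt{21}} \approx 277.81 i$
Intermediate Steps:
$O{\left(n,J \right)} = 2 J \left(J + n\right)$ ($O{\left(n,J \right)} = \left(J + n\right) 2 J = 2 J \left(J + n\right)$)
$v{\left(b \right)} = 5 + 200 b$ ($v{\left(b \right)} = 5 + 2 \cdot 5 \left(5 + 15\right) b = 5 + 2 \cdot 5 \cdot 20 b = 5 + 200 b$)
$\sqrt{v{\left(-386 \right)} + a{\left(-656,210 \right)}} = \sqrt{\left(5 + 200 \left(-386\right)\right) + \sqrt{-21 + 210}} = \sqrt{\left(5 - 77200\right) + \sqrt{189}} = \sqrt{-77195 + 3 \sqrt{21}}$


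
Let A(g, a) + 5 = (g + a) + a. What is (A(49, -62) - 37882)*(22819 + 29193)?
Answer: -1974479544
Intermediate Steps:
A(g, a) = -5 + g + 2*a (A(g, a) = -5 + ((g + a) + a) = -5 + ((a + g) + a) = -5 + (g + 2*a) = -5 + g + 2*a)
(A(49, -62) - 37882)*(22819 + 29193) = ((-5 + 49 + 2*(-62)) - 37882)*(22819 + 29193) = ((-5 + 49 - 124) - 37882)*52012 = (-80 - 37882)*52012 = -37962*52012 = -1974479544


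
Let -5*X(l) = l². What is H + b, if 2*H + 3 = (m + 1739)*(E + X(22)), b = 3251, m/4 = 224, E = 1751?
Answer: 2182658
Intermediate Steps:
m = 896 (m = 4*224 = 896)
X(l) = -l²/5
H = 2179407 (H = -3/2 + ((896 + 1739)*(1751 - ⅕*22²))/2 = -3/2 + (2635*(1751 - ⅕*484))/2 = -3/2 + (2635*(1751 - 484/5))/2 = -3/2 + (2635*(8271/5))/2 = -3/2 + (½)*4358817 = -3/2 + 4358817/2 = 2179407)
H + b = 2179407 + 3251 = 2182658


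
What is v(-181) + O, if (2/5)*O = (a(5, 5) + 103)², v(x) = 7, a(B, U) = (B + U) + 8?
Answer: 73219/2 ≈ 36610.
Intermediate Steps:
a(B, U) = 8 + B + U
O = 73205/2 (O = 5*((8 + 5 + 5) + 103)²/2 = 5*(18 + 103)²/2 = (5/2)*121² = (5/2)*14641 = 73205/2 ≈ 36603.)
v(-181) + O = 7 + 73205/2 = 73219/2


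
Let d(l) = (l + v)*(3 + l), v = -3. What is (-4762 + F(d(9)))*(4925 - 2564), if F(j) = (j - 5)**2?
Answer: -644553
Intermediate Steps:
d(l) = (-3 + l)*(3 + l) (d(l) = (l - 3)*(3 + l) = (-3 + l)*(3 + l))
F(j) = (-5 + j)**2
(-4762 + F(d(9)))*(4925 - 2564) = (-4762 + (-5 + (-9 + 9**2))**2)*(4925 - 2564) = (-4762 + (-5 + (-9 + 81))**2)*2361 = (-4762 + (-5 + 72)**2)*2361 = (-4762 + 67**2)*2361 = (-4762 + 4489)*2361 = -273*2361 = -644553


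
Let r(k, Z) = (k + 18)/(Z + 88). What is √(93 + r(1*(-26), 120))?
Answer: √62842/26 ≈ 9.6417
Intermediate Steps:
r(k, Z) = (18 + k)/(88 + Z)
√(93 + r(1*(-26), 120)) = √(93 + (18 + 1*(-26))/(88 + 120)) = √(93 + (18 - 26)/208) = √(93 + (1/208)*(-8)) = √(93 - 1/26) = √(2417/26) = √62842/26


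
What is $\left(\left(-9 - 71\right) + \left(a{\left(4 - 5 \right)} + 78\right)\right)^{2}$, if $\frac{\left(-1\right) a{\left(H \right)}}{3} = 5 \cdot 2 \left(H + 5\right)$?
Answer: $14884$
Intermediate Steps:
$a{\left(H \right)} = -150 - 30 H$ ($a{\left(H \right)} = - 3 \cdot 5 \cdot 2 \left(H + 5\right) = - 3 \cdot 10 \left(5 + H\right) = - 3 \left(50 + 10 H\right) = -150 - 30 H$)
$\left(\left(-9 - 71\right) + \left(a{\left(4 - 5 \right)} + 78\right)\right)^{2} = \left(\left(-9 - 71\right) - \left(72 + 30 \left(4 - 5\right)\right)\right)^{2} = \left(\left(-9 - 71\right) + \left(\left(-150 - -30\right) + 78\right)\right)^{2} = \left(-80 + \left(\left(-150 + 30\right) + 78\right)\right)^{2} = \left(-80 + \left(-120 + 78\right)\right)^{2} = \left(-80 - 42\right)^{2} = \left(-122\right)^{2} = 14884$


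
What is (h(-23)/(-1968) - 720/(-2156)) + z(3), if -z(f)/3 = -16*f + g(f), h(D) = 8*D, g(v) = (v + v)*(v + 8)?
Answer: -7103399/132594 ≈ -53.573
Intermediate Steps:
g(v) = 2*v*(8 + v) (g(v) = (2*v)*(8 + v) = 2*v*(8 + v))
z(f) = 48*f - 6*f*(8 + f) (z(f) = -3*(-16*f + 2*f*(8 + f)) = 48*f - 6*f*(8 + f))
(h(-23)/(-1968) - 720/(-2156)) + z(3) = ((8*(-23))/(-1968) - 720/(-2156)) - 6*3**2 = (-184*(-1/1968) - 720*(-1/2156)) - 6*9 = (23/246 + 180/539) - 54 = 56677/132594 - 54 = -7103399/132594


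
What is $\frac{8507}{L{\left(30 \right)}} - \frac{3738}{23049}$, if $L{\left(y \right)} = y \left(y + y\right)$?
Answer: $\frac{21038827}{4609800} \approx 4.5639$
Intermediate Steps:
$L{\left(y \right)} = 2 y^{2}$ ($L{\left(y \right)} = y 2 y = 2 y^{2}$)
$\frac{8507}{L{\left(30 \right)}} - \frac{3738}{23049} = \frac{8507}{2 \cdot 30^{2}} - \frac{3738}{23049} = \frac{8507}{2 \cdot 900} - \frac{1246}{7683} = \frac{8507}{1800} - \frac{1246}{7683} = \frac{21038827}{4609800}$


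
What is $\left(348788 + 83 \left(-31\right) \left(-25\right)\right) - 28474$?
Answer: $384639$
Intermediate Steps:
$\left(348788 + 83 \left(-31\right) \left(-25\right)\right) - 28474 = \left(348788 - -64325\right) - 28474 = \left(348788 + 64325\right) - 28474 = 413113 - 28474 = 384639$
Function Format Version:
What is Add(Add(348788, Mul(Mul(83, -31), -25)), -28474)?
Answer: 384639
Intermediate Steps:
Add(Add(348788, Mul(Mul(83, -31), -25)), -28474) = Add(Add(348788, Mul(-2573, -25)), -28474) = Add(Add(348788, 64325), -28474) = Add(413113, -28474) = 384639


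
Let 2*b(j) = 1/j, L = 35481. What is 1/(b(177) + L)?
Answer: 354/12560275 ≈ 2.8184e-5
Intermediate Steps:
b(j) = 1/(2*j)
1/(b(177) + L) = 1/((½)/177 + 35481) = 1/((½)*(1/177) + 35481) = 1/(1/354 + 35481) = 1/(12560275/354) = 354/12560275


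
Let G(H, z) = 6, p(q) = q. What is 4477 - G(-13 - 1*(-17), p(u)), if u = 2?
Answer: 4471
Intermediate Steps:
4477 - G(-13 - 1*(-17), p(u)) = 4477 - 1*6 = 4477 - 6 = 4471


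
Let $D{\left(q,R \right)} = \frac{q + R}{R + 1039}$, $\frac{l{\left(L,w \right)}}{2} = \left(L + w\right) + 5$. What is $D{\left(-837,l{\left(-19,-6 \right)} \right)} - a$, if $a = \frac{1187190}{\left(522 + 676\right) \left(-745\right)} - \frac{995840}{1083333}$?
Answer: $\frac{44159524282814}{32197288343139} \approx 1.3715$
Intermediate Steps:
$l{\left(L,w \right)} = 10 + 2 L + 2 w$ ($l{\left(L,w \right)} = 2 \left(\left(L + w\right) + 5\right) = 2 \left(5 + L + w\right) = 10 + 2 L + 2 w$)
$D{\left(q,R \right)} = \frac{R + q}{1039 + R}$
$a = - \frac{217491926267}{96688553583}$ ($a = \frac{1187190}{1198 \left(-745\right)} - \frac{995840}{1083333} = \frac{1187190}{-892510} - \frac{995840}{1083333} = 1187190 \left(- \frac{1}{892510}\right) - \frac{995840}{1083333} = - \frac{118719}{89251} - \frac{995840}{1083333} = - \frac{217491926267}{96688553583} \approx -2.2494$)
$D{\left(-837,l{\left(-19,-6 \right)} \right)} - a = \frac{\left(10 + 2 \left(-19\right) + 2 \left(-6\right)\right) - 837}{1039 + \left(10 + 2 \left(-19\right) + 2 \left(-6\right)\right)} - - \frac{217491926267}{96688553583} = \frac{\left(10 - 38 - 12\right) - 837}{1039 - 40} + \frac{217491926267}{96688553583} = \frac{-40 - 837}{1039 - 40} + \frac{217491926267}{96688553583} = \frac{1}{999} \left(-877\right) + \frac{217491926267}{96688553583} = - \frac{877}{999} + \frac{217491926267}{96688553583} = \frac{44159524282814}{32197288343139}$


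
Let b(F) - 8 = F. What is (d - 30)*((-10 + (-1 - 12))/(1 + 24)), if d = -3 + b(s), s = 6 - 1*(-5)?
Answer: 322/25 ≈ 12.880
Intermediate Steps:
s = 11 (s = 6 + 5 = 11)
b(F) = 8 + F
d = 16 (d = -3 + (8 + 11) = -3 + 19 = 16)
(d - 30)*((-10 + (-1 - 12))/(1 + 24)) = (16 - 30)*((-10 + (-1 - 12))/(1 + 24)) = -14*(-10 - 13)/25 = -(-322)/25 = -14*(-23/25) = 322/25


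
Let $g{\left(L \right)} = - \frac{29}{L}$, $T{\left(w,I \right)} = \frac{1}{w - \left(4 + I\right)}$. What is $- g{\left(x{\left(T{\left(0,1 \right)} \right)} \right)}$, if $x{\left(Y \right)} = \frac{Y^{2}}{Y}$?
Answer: $-145$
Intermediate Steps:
$T{\left(w,I \right)} = \frac{1}{-4 + w - I}$
$x{\left(Y \right)} = Y$
$- g{\left(x{\left(T{\left(0,1 \right)} \right)} \right)} = - \frac{-29}{\frac{1}{-4 + 0 - 1}} = - \frac{-29}{\frac{1}{-5}} = - \frac{-29}{- \frac{1}{5}} = - \left(-29\right) \left(-5\right) = \left(-1\right) 145 = -145$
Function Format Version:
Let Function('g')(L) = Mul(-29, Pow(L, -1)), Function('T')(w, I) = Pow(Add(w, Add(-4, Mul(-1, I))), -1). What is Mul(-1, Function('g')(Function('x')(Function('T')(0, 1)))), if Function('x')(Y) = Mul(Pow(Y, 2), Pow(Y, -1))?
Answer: -145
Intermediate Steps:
Function('T')(w, I) = Pow(Add(-4, w, Mul(-1, I)), -1)
Function('x')(Y) = Y
Mul(-1, Function('g')(Function('x')(Function('T')(0, 1)))) = Mul(-1, Mul(-29, Pow(Pow(Add(-4, 0, Mul(-1, 1)), -1), -1))) = Mul(-1, Mul(-29, Pow(Pow(Add(-4, 0, -1), -1), -1))) = Mul(-1, Mul(-29, Pow(Pow(-5, -1), -1))) = Mul(-1, Mul(-29, Pow(Rational(-1, 5), -1))) = Mul(-1, Mul(-29, -5)) = Mul(-1, 145) = -145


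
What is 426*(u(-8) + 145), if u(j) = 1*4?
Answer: 63474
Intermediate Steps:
u(j) = 4
426*(u(-8) + 145) = 426*(4 + 145) = 426*149 = 63474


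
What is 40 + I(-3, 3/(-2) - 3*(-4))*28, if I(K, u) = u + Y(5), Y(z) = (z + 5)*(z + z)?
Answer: 3134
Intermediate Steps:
Y(z) = 2*z*(5 + z) (Y(z) = (5 + z)*(2*z) = 2*z*(5 + z))
I(K, u) = 100 + u (I(K, u) = u + 2*5*(5 + 5) = u + 2*5*10 = u + 100 = 100 + u)
40 + I(-3, 3/(-2) - 3*(-4))*28 = 40 + (100 + (3/(-2) - 3*(-4)))*28 = 40 + (100 + (3*(-1/2) + 12))*28 = 40 + (100 + (-3/2 + 12))*28 = 40 + (100 + 21/2)*28 = 40 + (221/2)*28 = 40 + 3094 = 3134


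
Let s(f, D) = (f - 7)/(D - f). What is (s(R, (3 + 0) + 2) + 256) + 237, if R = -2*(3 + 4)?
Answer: 9346/19 ≈ 491.89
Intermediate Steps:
R = -14 (R = -2*7 = -14)
s(f, D) = (-7 + f)/(D - f)
(s(R, (3 + 0) + 2) + 256) + 237 = ((-7 - 14)/(((3 + 0) + 2) - 1*(-14)) + 256) + 237 = (-21/((3 + 2) + 14) + 256) + 237 = (-21/(5 + 14) + 256) + 237 = (-21/19 + 256) + 237 = 4843/19 + 237 = 9346/19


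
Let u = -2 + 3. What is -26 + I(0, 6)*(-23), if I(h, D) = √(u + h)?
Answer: -49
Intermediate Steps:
u = 1
I(h, D) = √(1 + h)
-26 + I(0, 6)*(-23) = -26 + √(1 + 0)*(-23) = -26 + √1*(-23) = -26 + 1*(-23) = -26 - 23 = -49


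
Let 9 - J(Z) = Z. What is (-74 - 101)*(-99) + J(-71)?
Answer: 17405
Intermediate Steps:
J(Z) = 9 - Z
(-74 - 101)*(-99) + J(-71) = (-74 - 101)*(-99) + (9 - 1*(-71)) = -175*(-99) + (9 + 71) = 17325 + 80 = 17405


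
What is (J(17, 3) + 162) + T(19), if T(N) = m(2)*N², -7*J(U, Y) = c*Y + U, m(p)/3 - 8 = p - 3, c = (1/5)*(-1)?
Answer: 270923/35 ≈ 7740.7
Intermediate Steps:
c = -⅕ (c = (1*(⅕))*(-1) = (⅕)*(-1) = -⅕ ≈ -0.20000)
m(p) = 15 + 3*p (m(p) = 24 + 3*(p - 3) = 24 + 3*(-3 + p) = 24 + (-9 + 3*p) = 15 + 3*p)
J(U, Y) = -U/7 + Y/35 (J(U, Y) = -(-Y/5 + U)/7 = -(U - Y/5)/7 = -U/7 + Y/35)
T(N) = 21*N² (T(N) = (15 + 3*2)*N² = (15 + 6)*N² = 21*N²)
(J(17, 3) + 162) + T(19) = ((-⅐*17 + (1/35)*3) + 162) + 21*19² = ((-17/7 + 3/35) + 162) + 21*361 = (-82/35 + 162) + 7581 = 5588/35 + 7581 = 270923/35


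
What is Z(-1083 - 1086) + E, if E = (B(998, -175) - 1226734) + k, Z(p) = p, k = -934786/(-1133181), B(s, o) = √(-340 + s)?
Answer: -1392568595657/1133181 + √658 ≈ -1.2289e+6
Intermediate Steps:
k = 934786/1133181 (k = -934786*(-1/1133181) = 934786/1133181 ≈ 0.82492)
E = -1390110726068/1133181 + √658 (E = (√(-340 + 998) - 1226734) + 934786/1133181 = (√658 - 1226734) + 934786/1133181 = (-1226734 + √658) + 934786/1133181 = -1390110726068/1133181 + √658 ≈ -1.2267e+6)
Z(-1083 - 1086) + E = (-1083 - 1086) + (-1390110726068/1133181 + √658) = -2169 + (-1390110726068/1133181 + √658) = -1392568595657/1133181 + √658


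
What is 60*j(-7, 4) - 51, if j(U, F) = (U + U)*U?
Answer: 5829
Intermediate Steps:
j(U, F) = 2*U**2 (j(U, F) = (2*U)*U = 2*U**2)
60*j(-7, 4) - 51 = 60*(2*(-7)**2) - 51 = 60*(2*49) - 51 = 60*98 - 51 = 5880 - 51 = 5829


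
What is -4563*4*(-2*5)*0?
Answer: 0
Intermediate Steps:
-4563*4*(-2*5)*0 = -4563*4*(-10)*0 = -(-182520)*0 = -4563*0 = 0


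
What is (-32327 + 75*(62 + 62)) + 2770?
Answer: -20257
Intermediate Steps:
(-32327 + 75*(62 + 62)) + 2770 = (-32327 + 75*124) + 2770 = (-32327 + 9300) + 2770 = -23027 + 2770 = -20257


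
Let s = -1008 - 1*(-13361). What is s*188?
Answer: 2322364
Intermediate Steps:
s = 12353 (s = -1008 + 13361 = 12353)
s*188 = 12353*188 = 2322364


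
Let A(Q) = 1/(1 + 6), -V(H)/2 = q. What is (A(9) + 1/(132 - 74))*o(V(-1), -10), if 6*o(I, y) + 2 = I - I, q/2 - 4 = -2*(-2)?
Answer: -65/1218 ≈ -0.053366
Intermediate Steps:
q = 16 (q = 8 + 2*(-2*(-2)) = 8 + 2*4 = 8 + 8 = 16)
V(H) = -32 (V(H) = -2*16 = -32)
A(Q) = ⅐ (A(Q) = 1/7 = ⅐)
o(I, y) = -⅓ (o(I, y) = -⅓ + (I - I)/6 = -⅓ + (⅙)*0 = -⅓ + 0 = -⅓)
(A(9) + 1/(132 - 74))*o(V(-1), -10) = (⅐ + 1/(132 - 74))*(-⅓) = (⅐ + 1/58)*(-⅓) = (65/406)*(-⅓) = -65/1218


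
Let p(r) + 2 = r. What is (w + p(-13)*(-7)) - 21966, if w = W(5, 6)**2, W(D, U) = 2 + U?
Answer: -21797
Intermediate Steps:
p(r) = -2 + r
w = 64 (w = (2 + 6)**2 = 8**2 = 64)
(w + p(-13)*(-7)) - 21966 = (64 + (-2 - 13)*(-7)) - 21966 = (64 - 15*(-7)) - 21966 = (64 + 105) - 21966 = 169 - 21966 = -21797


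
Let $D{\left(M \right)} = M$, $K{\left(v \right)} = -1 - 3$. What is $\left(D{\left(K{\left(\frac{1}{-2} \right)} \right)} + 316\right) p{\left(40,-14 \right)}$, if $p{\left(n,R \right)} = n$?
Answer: $12480$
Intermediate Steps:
$K{\left(v \right)} = -4$
$\left(D{\left(K{\left(\frac{1}{-2} \right)} \right)} + 316\right) p{\left(40,-14 \right)} = \left(-4 + 316\right) 40 = 312 \cdot 40 = 12480$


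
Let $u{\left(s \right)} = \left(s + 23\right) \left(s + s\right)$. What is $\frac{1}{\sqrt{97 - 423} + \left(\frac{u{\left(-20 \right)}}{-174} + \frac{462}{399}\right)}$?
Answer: $\frac{280459}{50005125} - \frac{303601 i \sqrt{326}}{100010250} \approx 0.0056086 - 0.054811 i$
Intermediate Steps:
$u{\left(s \right)} = 2 s \left(23 + s\right)$ ($u{\left(s \right)} = \left(23 + s\right) 2 s = 2 s \left(23 + s\right)$)
$\frac{1}{\sqrt{97 - 423} + \left(\frac{u{\left(-20 \right)}}{-174} + \frac{462}{399}\right)} = \frac{1}{\sqrt{97 - 423} + \left(\frac{2 \left(-20\right) \left(23 - 20\right)}{-174} + \frac{462}{399}\right)} = \frac{1}{\sqrt{-326} + \left(2 \left(-20\right) 3 \left(- \frac{1}{174}\right) + 462 \cdot \frac{1}{399}\right)} = \frac{1}{i \sqrt{326} + \left(\left(-120\right) \left(- \frac{1}{174}\right) + \frac{22}{19}\right)} = \frac{1}{i \sqrt{326} + \left(\frac{20}{29} + \frac{22}{19}\right)} = \frac{1}{i \sqrt{326} + \frac{1018}{551}} = \frac{1}{\frac{1018}{551} + i \sqrt{326}}$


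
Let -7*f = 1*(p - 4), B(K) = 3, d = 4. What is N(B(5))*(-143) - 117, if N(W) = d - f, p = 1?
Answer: -4394/7 ≈ -627.71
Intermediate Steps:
f = 3/7 (f = -(1 - 4)/7 = -(-3)/7 = -⅐*(-3) = 3/7 ≈ 0.42857)
N(W) = 25/7 (N(W) = 4 - 1*3/7 = 4 - 3/7 = 25/7)
N(B(5))*(-143) - 117 = (25/7)*(-143) - 117 = -3575/7 - 117 = -4394/7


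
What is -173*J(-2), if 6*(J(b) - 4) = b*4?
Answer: -1384/3 ≈ -461.33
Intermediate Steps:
J(b) = 4 + 2*b/3 (J(b) = 4 + (b*4)/6 = 4 + (4*b)/6 = 4 + 2*b/3)
-173*J(-2) = -173*(4 + (2/3)*(-2)) = -173*(4 - 4/3) = -173*8/3 = -1384/3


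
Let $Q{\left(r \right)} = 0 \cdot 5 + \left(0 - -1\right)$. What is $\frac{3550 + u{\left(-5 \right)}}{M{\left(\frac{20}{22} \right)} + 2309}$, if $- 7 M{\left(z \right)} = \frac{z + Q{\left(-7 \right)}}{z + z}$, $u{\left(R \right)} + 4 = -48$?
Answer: $\frac{69960}{46177} \approx 1.515$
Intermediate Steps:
$u{\left(R \right)} = -52$ ($u{\left(R \right)} = -4 - 48 = -52$)
$Q{\left(r \right)} = 1$ ($Q{\left(r \right)} = 0 + \left(0 + 1\right) = 0 + 1 = 1$)
$M{\left(z \right)} = - \frac{1 + z}{14 z}$ ($M{\left(z \right)} = - \frac{\left(z + 1\right) \frac{1}{z + z}}{7} = - \frac{\left(1 + z\right) \frac{1}{2 z}}{7} = - \frac{\frac{1}{2} \frac{1}{z} \left(1 + z\right)}{7} = - \frac{1 + z}{14 z}$)
$\frac{3550 + u{\left(-5 \right)}}{M{\left(\frac{20}{22} \right)} + 2309} = \frac{3550 - 52}{\frac{-1 - \frac{20}{22}}{14 \cdot \frac{20}{22}} + 2309} = \frac{3498}{\frac{-1 - 20 \cdot \frac{1}{22}}{14 \cdot 20 \cdot \frac{1}{22}} + 2309} = \frac{3498}{\frac{-1 - \frac{10}{11}}{14 \cdot \frac{10}{11}} + 2309} = \frac{3498}{\frac{1}{14} \cdot \frac{11}{10} \left(-1 - \frac{10}{11}\right) + 2309} = \frac{3498}{\frac{1}{14} \cdot \frac{11}{10} \left(- \frac{21}{11}\right) + 2309} = \frac{3498}{- \frac{3}{20} + 2309} = \frac{3498}{\frac{46177}{20}} = 3498 \cdot \frac{20}{46177} = \frac{69960}{46177}$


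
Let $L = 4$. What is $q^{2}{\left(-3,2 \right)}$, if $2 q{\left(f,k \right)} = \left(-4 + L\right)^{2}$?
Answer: $0$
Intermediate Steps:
$q{\left(f,k \right)} = 0$ ($q{\left(f,k \right)} = \frac{\left(-4 + 4\right)^{2}}{2} = \frac{0^{2}}{2} = \frac{1}{2} \cdot 0 = 0$)
$q^{2}{\left(-3,2 \right)} = 0^{2} = 0$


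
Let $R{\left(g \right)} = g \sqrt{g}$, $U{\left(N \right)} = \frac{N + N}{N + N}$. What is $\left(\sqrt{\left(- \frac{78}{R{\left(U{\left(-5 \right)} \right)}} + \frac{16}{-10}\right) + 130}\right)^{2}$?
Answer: $\frac{252}{5} \approx 50.4$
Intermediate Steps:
$U{\left(N \right)} = 1$ ($U{\left(N \right)} = \frac{2 N}{2 N} = 2 N \frac{1}{2 N} = 1$)
$R{\left(g \right)} = g^{\frac{3}{2}}$
$\left(\sqrt{\left(- \frac{78}{R{\left(U{\left(-5 \right)} \right)}} + \frac{16}{-10}\right) + 130}\right)^{2} = \left(\sqrt{\left(- \frac{78}{1^{\frac{3}{2}}} + \frac{16}{-10}\right) + 130}\right)^{2} = \left(\sqrt{\left(- \frac{78}{1} + 16 \left(- \frac{1}{10}\right)\right) + 130}\right)^{2} = \left(\sqrt{\left(\left(-78\right) 1 - \frac{8}{5}\right) + 130}\right)^{2} = \left(\sqrt{\left(-78 - \frac{8}{5}\right) + 130}\right)^{2} = \left(\sqrt{- \frac{398}{5} + 130}\right)^{2} = \left(\sqrt{\frac{252}{5}}\right)^{2} = \left(\frac{6 \sqrt{35}}{5}\right)^{2} = \frac{252}{5}$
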